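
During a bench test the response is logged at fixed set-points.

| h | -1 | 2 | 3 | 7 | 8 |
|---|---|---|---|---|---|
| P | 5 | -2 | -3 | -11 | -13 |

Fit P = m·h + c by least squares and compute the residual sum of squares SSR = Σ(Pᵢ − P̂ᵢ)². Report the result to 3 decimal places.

SSR = 0.741

With design matrix M, MᵀM = [[127, 19]; [19, 5]] and MᵀP = [-199, -24]ᵀ.
det = 127·5 − 19² = 274.
m = ((-199)·5 − 19·(-24))/274 = -539/274; c = (127·(-24) − 19·(-199))/274 = 733/274.
Residuals: 49/137, -203/274, 31/137, 13/137, 17/274; SSR = 203/274.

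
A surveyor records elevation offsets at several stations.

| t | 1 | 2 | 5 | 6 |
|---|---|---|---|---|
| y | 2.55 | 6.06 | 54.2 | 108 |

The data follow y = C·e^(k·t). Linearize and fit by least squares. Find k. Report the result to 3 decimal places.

k = 0.744

Linearized form: ln y = k·t + ln C. From the 4 transformed points,
AᵀA = [[66.0000, 14.0000]; [14.0000, 4]], rhs = [52.5957, 11.4126]ᵀ  (here Σt = 14.0000, Σ(t)² = 66.0000, Σln y = 11.4126, Σt·ln y = 52.5957).
Solving (det = 68.0000): k = 0.74421, ln C = 0.24842.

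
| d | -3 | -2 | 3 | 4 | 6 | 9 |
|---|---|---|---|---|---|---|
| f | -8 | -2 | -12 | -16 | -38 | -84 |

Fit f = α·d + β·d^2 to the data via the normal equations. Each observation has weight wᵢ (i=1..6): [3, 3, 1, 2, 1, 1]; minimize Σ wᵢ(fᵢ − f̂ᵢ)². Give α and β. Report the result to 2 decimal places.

α = -0.43, β = -0.98

The normal system AᵀWA·[α, β]ᵀ = AᵀWf is [[197, 995]; [995, 8741]]·[α, β]ᵀ = [-1064, -9032]ᵀ.
Eliminating β: 8741·(row 1) − 995·(row 2) gives 731952·α = 8741·(-1064) − 995·(-9032) = -313584, so α = -6533/15249.
Then β = ((-9032) − 995·(-6533/15249))/8741 = -15013/15249.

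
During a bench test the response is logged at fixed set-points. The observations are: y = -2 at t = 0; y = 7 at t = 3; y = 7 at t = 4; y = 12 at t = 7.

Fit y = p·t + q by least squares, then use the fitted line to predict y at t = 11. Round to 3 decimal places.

ŷ = 20.700

Sums needed: Σt·t = 74, Σt = 14, Σ1 = 4.
For Xᵀy: Σt·y = 133, Σy = 24.
XᵀX·[p, q]ᵀ = Xᵀy becomes [[74, 14]; [14, 4]]·[p, q]ᵀ = [133, 24]ᵀ.
Eliminating q: 4·(row 1) − 14·(row 2) gives 100·p = 4·133 − 14·24 = 196, so p = 49/25.
Then q = (24 − 14·(49/25))/4 = -43/50.
At t = 11: ŷ = (49/25)·(11) + (-43/50)·(1) = 207/10.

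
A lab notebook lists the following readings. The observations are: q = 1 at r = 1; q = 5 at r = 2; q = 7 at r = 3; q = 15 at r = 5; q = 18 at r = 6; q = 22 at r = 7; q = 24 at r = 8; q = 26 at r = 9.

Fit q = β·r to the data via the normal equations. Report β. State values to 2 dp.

Normal-equation sums: Σr·r = 269.
Moment sums: Σr·q = 795.
So MᵀM·[β]ᵀ = Mᵀq: [[269]]·[β]ᵀ = [795]ᵀ.
Hence β = 795 / 269 ≈ 2.95539.

β = 2.96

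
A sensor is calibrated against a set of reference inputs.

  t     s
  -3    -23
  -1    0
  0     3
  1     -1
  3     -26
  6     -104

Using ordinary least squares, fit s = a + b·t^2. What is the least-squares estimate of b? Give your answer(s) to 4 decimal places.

b = -2.9623

Setting ∂/∂a … = 0 gives: 6·a + 56·b = -151;  56·a + 1460·b = -4186.
(Σ1 = 6, Σt^2 = 56, Σt^2·t^2 = 1460, Σs = -151, Σt^2·s = -4186.)
Determinant 6·1460 − 56² = 5624.
a = ((-151)·1460 − 56·(-4186))/5624 = 3489/1406; b = (6·(-4186) − 56·(-151))/5624 = -4165/1406.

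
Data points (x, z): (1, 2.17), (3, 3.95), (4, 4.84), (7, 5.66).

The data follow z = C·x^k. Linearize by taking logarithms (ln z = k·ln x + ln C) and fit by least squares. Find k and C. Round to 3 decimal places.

k = 0.509, C = 2.228

Let Y = ln z. Fitting Y = k·ln x + ln C by least squares:
XᵀX = [[6.9153, 4.4308]; [4.4308, 4]], rhs = [7.0683, 5.4588]ᵀ  (here Σln x = 4.4308, Σ(ln x)² = 6.9153, Σln z = 5.4588, Σln x·ln z = 7.0683).
Δ = 6.9153·4 − (4.4308)² = 8.0292; k = (7.0683·4 − 4.4308·5.4588)/8.0292 = 0.50895, ln C = (6.9153·5.4588 − 4.4308·7.0683)/8.0292 = 0.80092, so C = exp(0.80092) = 2.22760.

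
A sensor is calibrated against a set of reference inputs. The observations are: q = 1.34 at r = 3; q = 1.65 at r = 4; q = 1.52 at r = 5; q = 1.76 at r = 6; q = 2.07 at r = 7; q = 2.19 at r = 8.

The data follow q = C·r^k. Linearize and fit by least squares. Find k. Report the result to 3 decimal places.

With ln qᵢ as the transformed response and ln rᵢ as the regressor:
XᵀX = [[17.0401, 9.9115]; [9.9115, 6]], rhs = [5.7484, 3.2889]ᵀ  (here Σln r = 9.9115, Σ(ln r)² = 17.0401, Σln q = 3.2889, Σln r·ln q = 5.7484).
Solving (det = 4.0036): k = 0.47263, ln C = -0.23259.

k = 0.473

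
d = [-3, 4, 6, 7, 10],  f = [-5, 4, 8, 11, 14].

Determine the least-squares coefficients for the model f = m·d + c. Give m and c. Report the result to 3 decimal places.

Entries of XᵀX: Σd·d = 210, Σd = 24, Σ1 = 5.
For Xᵀf: Σd·f = 296, Σf = 32.
XᵀX·[m, c]ᵀ = Xᵀf becomes [[210, 24]; [24, 5]]·[m, c]ᵀ = [296, 32]ᵀ.
det = 210·5 − 24² = 474.
m = (296·5 − 24·32)/474 = 356/237; c = (210·32 − 24·296)/474 = -64/79.

m = 1.502, c = -0.810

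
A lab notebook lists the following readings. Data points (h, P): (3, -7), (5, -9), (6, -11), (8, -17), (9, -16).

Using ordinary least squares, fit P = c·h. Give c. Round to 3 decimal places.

c = -1.916

Forming MᵀM = [[215]] and MᵀP = [-412]ᵀ gives MᵀM·[c]ᵀ = MᵀP.
Hence c = -412 / 215 ≈ -1.91628.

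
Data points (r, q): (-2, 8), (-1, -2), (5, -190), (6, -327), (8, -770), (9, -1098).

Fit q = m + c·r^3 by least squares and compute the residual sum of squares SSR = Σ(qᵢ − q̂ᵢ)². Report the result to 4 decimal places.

Forming MᵀM = [[6, 1573]; [1573, 855931]] and Mᵀq = [-2379, -1289126]ᵀ gives MᵀM·[m, c]ᵀ = Mᵀq.
Eliminating c: 855931·(row 1) − 1573·(row 2) gives 2661257·m = 855931·(-2379) − 1573·(-1289126) = -8464651, so m = -8464651/2661257.
Then c = ((-1289126) − 1573·(-8464651/2661257))/855931 = -3992589/2661257.
Residuals: -2186005/2661257, -850452/2661257, 1899446/2661257, 632836/2661257, 3502329/2661257, -2998154/2661257; SSR = 11560514/2661257.

SSR = 4.3440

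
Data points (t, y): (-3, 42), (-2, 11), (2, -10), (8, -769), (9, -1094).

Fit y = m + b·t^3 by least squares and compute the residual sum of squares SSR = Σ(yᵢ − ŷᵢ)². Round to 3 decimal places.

Entries of XᵀX: Σ1 = 5, Σt^3 = 1214, Σt^3·t^3 = 794442.
Right-hand side: Σy = -1820, Σt^3·y = -1192556.
XᵀX·[m, b]ᵀ = Xᵀy becomes [[5, 1214]; [1214, 794442]]·[m, b]ᵀ = [-1820, -1192556]ᵀ.
Δ = 5·794442 − 1214² = 2498414.
m = ((-1820)·794442 − 1214·(-1192556))/2498414 = 939272/1249207; b = (5·(-1192556) − 1214·(-1820))/2498414 = -1876650/1249207.
Residuals: 857872/1249207, -2211195/1249207, 1581858/1249207, -734655/1249207, 506120/1249207; SSR = 7143314/1249207.

SSR = 5.718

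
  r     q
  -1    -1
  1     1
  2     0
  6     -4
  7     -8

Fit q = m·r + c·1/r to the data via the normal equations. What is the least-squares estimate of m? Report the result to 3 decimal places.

m = -0.979

Entries of XᵀX: Σr·r = 91, Σr·1/r = 5, Σ1/r·1/r = 2027/882.
For Xᵀq: Σr·q = -78, Σ1/r·q = 4/21.
Δ = 91·(2027/882) − 5² = 23201/126.
m = ((-78)·(2027/882) − 5·(4/21))/(23201/126) = -158946/162407; c = (91·(4/21) − 5·(-78))/(23201/126) = 51324/23201.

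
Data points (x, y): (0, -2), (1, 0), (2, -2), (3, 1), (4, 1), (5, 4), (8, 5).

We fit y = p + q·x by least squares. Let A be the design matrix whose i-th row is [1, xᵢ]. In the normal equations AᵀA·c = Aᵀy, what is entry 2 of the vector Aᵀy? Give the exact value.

63

Entry 2 ↔ basis x, so (Aᵀy)_{2} = Σᵢ (x)·yᵢ = (0)·(-2) + (1)·(0) + (2)·(-2) + (3)·(1) + (4)·(1) + (5)·(4) + (8)·(5) = 63.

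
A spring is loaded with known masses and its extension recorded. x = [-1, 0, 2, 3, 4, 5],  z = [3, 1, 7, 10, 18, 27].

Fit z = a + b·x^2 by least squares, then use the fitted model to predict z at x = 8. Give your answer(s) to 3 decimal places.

From the data, Σ1 = 6, Σx^2 = 55, Σx^2·x^2 = 979.
Right-hand side: Σz = 66, Σx^2·z = 1084.
Eliminating b: 979·(row 1) − 55·(row 2) gives 2849·a = 979·66 − 55·1084 = 4994, so a = 454/259.
Then b = (1084 − 55·(454/259))/979 = 2874/2849.
At x = 8: ẑ = (454/259)·(1) + (2874/2849)·(64) = 26990/407.

ẑ = 66.314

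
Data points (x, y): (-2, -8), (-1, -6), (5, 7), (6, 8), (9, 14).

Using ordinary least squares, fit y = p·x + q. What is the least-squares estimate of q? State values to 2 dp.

q = -3.86

From the data, Σx·x = 147, Σx = 17, Σ1 = 5.
And Σx·y = 231, Σy = 15.
Determinant 147·5 − 17² = 446.
p = (231·5 − 17·15)/446 = 450/223; q = (147·15 − 17·231)/446 = -861/223.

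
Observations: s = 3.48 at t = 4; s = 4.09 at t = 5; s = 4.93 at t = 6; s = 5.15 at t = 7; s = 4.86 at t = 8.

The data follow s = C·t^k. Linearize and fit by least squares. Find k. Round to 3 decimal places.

Linearized form: ln s = k·ln t + ln C. From the 5 transformed points,
Σln t = 8.8128, Σ(ln t)² = 15.8331, Σln s = 7.4710, Σln t·ln s = 13.3312.
Equations: 15.8331·k + 8.8128·ln C = 13.3312;  8.8128·k + 5·ln C = 7.4710.
Solving (det = 1.4995): k = 0.54396, ln C = 0.53543.

k = 0.544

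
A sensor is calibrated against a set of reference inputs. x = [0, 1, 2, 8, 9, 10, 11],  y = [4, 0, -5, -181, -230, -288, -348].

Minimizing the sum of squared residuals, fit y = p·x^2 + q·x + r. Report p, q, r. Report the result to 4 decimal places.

p = -3.0016, q = 0.9825, r = 3.6170

The normal equations are: 35315·p + 3581·q + 371·r = -101142;  3581·p + 371·q + 41·r = -10236;  371·p + 41·q + 7·r = -1048.
Solving the 3×3 system (Gaussian elimination) gives p = -57529/19166, q = 1345/1369, r = 69323/19166.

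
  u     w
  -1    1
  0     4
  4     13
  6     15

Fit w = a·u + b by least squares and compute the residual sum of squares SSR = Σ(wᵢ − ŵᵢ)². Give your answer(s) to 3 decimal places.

SSR = 2.702

Normal-equation sums: Σu·u = 53, Σu = 9, Σ1 = 4.
For Aᵀw: Σu·w = 141, Σw = 33.
AᵀA·[a, b]ᵀ = Aᵀw becomes [[53, 9]; [9, 4]]·[a, b]ᵀ = [141, 33]ᵀ.
det = 53·4 − 9² = 131.
a = (141·4 − 9·33)/131 = 267/131; b = (53·33 − 9·141)/131 = 480/131.
Residuals: -82/131, 44/131, 155/131, -117/131; SSR = 354/131.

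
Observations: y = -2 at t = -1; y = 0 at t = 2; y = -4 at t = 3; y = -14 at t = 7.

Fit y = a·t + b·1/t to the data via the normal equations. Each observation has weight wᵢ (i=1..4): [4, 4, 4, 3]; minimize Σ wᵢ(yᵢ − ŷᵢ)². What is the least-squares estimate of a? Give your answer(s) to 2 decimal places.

Compute the Gram sums: Σwᵢ·t·t = 203, Σwᵢ·t·1/t = 15, Σwᵢ·1/t·1/t = 2428/441.
Right-hand side: Σwᵢ·t·y = -334, Σwᵢ·1/t·y = -10/3.
Eliminating b: (2428/441)·(row 1) − 15·(row 2) gives (56237/63)·a = (2428/441)·(-334) − 15·(-10/3) = -788902/441, so a = -788902/393659.
Then b = ((-10/3) − 15·(-788902/393659))/(2428/441) = 273000/56237.

a = -2.00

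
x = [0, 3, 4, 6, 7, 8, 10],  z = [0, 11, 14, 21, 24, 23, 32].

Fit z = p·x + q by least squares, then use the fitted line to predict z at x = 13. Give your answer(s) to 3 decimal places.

ẑ = 41.162

Compute the Gram sums: Σx·x = 274, Σx = 38, Σ1 = 7.
Moment sums: Σx·z = 887, Σz = 125.
Normal equations: [[274, 38]; [38, 7]]·[p, q]ᵀ = [887, 125]ᵀ.
Determinant 274·7 − 38² = 474.
p = (887·7 − 38·125)/474 = 1459/474; q = (274·125 − 38·887)/474 = 272/237.
At x = 13: ẑ = (1459/474)·(13) + (272/237)·(1) = 19511/474.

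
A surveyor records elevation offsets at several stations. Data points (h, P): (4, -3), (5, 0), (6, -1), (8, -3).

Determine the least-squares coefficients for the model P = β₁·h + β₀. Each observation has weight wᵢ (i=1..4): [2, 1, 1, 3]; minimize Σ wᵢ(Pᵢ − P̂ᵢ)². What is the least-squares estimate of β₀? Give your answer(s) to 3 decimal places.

β₀ = -1.192

Compute the Gram sums: Σwᵢ·h·h = 285, Σwᵢ·h = 43, Σwᵢ·1 = 7.
For AᵀWP: Σwᵢ·h·P = -102, Σwᵢ·P = -16.
So AᵀWA·[β₁, β₀]ᵀ = AᵀWP: [[285, 43]; [43, 7]]·[β₁, β₀]ᵀ = [-102, -16]ᵀ.
det = 285·7 − 43² = 146.
β₁ = ((-102)·7 − 43·(-16))/146 = -13/73; β₀ = (285·(-16) − 43·(-102))/146 = -87/73.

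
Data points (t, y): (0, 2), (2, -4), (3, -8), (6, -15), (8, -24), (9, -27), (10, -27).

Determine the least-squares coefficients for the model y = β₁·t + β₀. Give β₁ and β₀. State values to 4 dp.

β₁ = -3.0537, β₀ = 1.8632

AᵀA·[β₁, β₀]ᵀ = Aᵀy reads: 294·β₁ + 38·β₀ = -827;  38·β₁ + 7·β₀ = -103.
(Σt·t = 294, Σt = 38, Σ1 = 7, Σt·y = -827, Σy = -103.)
det = 294·7 − 38² = 614.
β₁ = ((-827)·7 − 38·(-103))/614 = -1875/614; β₀ = (294·(-103) − 38·(-827))/614 = 572/307.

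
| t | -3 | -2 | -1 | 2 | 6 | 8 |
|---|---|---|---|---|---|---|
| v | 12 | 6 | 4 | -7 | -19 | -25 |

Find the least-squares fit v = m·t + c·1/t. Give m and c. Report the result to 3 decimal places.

Compute the Gram sums: Σt·t = 118, Σt·1/t = 6, Σ1/t·1/t = 953/576.
Right-hand side: Σt·v = -380, Σ1/t·v = -499/24.
So XᵀX·[m, c]ᵀ = Xᵀv: [[118, 6]; [6, 953/576]]·[m, c]ᵀ = [-380, -499/24]ᵀ.
Determinant 118·(953/576) − 6² = 45859/288.
m = ((-380)·(953/576) − 6·(-499/24))/(45859/288) = -145142/45859; c = (118·(-499/24) − 6·(-380))/(45859/288) = -49944/45859.

m = -3.165, c = -1.089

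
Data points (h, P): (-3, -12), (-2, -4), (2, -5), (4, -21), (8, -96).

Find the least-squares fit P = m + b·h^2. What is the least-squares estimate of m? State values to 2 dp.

m = 2.04

With design matrix A, AᵀA = [[5, 97]; [97, 4465]] and AᵀP = [-138, -6624]ᵀ.
Determinant 5·4465 − 97² = 12916.
m = ((-138)·4465 − 97·(-6624))/12916 = 13179/6458; b = (5·(-6624) − 97·(-138))/12916 = -9867/6458.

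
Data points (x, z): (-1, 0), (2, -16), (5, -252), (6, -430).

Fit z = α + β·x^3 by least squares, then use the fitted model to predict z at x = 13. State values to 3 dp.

With design matrix M, MᵀM = [[4, 348]; [348, 62346]] and Mᵀz = [-698, -124508]ᵀ.
Eliminating β: 62346·(row 1) − 348·(row 2) gives 128280·α = 62346·(-698) − 348·(-124508) = -188724, so α = -15727/10690.
Then β = ((-124508) − 348·(-15727/10690))/62346 = -31891/16035.
At x = 13: ẑ = (-15727/10690)·(1) + (-31891/16035)·(2197) = -28035247/6414.

ẑ = -4370.946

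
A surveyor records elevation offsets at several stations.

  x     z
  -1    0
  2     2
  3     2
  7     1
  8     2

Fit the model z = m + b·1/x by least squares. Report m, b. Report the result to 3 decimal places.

Setting ∂/∂m … = 0 gives: 5·m + (17/168)·b = 7;  (17/168)·m + (39433/28224)·b = 173/84.
(Σ1 = 5, Σ1/x = 17/168, Σ1/x·1/x = 39433/28224, Σz = 7, Σ1/x·z = 173/84.)
Eliminating b: (39433/28224)·(row 1) − (17/168)·(row 2) gives (49219/7056)·m = (39433/28224)·7 − (17/168)·(173/84) = 270149/28224, so m = 270149/196876.
Then b = ((173/84) − (17/168)·(270149/196876))/(39433/28224) = 67662/49219.

m = 1.372, b = 1.375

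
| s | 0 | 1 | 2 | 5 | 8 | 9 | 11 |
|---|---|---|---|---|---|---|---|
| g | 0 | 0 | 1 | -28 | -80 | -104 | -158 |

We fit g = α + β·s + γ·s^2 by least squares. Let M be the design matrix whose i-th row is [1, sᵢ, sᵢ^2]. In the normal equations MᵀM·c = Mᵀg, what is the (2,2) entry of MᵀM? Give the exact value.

296

Row 2 ↔ basis s, column 2 ↔ basis s, so (MᵀM)_{2,2} = Σᵢ (s)·(s) = (0)·(0) + (1)·(1) + (2)·(2) + (5)·(5) + (8)·(8) + (9)·(9) + (11)·(11) = 296.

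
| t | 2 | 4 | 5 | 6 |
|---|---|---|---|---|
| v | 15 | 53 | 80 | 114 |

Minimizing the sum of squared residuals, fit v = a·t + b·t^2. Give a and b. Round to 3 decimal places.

The normal equations are: 81·a + 413·b = 1326;  413·a + 2193·b = 7012.
Δ = 81·2193 − 413² = 7064.
a = (1326·2193 − 413·7012)/7064 = 5981/3532; b = (81·7012 − 413·1326)/7064 = 10167/3532.

a = 1.693, b = 2.879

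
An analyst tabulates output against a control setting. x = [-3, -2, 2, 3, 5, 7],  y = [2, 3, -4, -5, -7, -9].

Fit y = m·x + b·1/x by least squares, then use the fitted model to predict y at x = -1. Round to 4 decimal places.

ŷ = 2.5289

The normal equations are: 100·m + 6·b = -133;  6·m + (17257/22050)·b = -1789/210.
det = 100·(17257/22050) − 6² = 18638/441.
m = ((-133)·(17257/22050) − 6·(-1789/210))/(18638/441) = -1168111/931900; b = (100·(-1789/210) − 6·(-133))/(18638/441) = -11886/9319.
At x = -1: ŷ = (-1168111/931900)·(-1) + (-11886/9319)·(-1) = 2356711/931900.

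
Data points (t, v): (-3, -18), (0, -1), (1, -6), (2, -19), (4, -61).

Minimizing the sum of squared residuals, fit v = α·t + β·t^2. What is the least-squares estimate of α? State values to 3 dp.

Compute the Gram sums: Σt·t = 30, Σt·t^2 = 46, Σt^2·t^2 = 354.
Moment sums: Σt·v = -234, Σt^2·v = -1220.
Δ = 30·354 − 46² = 8504.
α = ((-234)·354 − 46·(-1220))/8504 = -6679/2126; β = (30·(-1220) − 46·(-234))/8504 = -6459/2126.

α = -3.142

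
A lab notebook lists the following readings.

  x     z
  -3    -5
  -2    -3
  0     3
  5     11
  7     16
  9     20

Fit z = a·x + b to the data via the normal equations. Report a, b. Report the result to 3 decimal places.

From the data, Σx·x = 168, Σx = 16, Σ1 = 6.
Right-hand side: Σx·z = 368, Σz = 42.
Δ = 168·6 − 16² = 752.
a = (368·6 − 16·42)/752 = 96/47; b = (168·42 − 16·368)/752 = 73/47.

a = 2.043, b = 1.553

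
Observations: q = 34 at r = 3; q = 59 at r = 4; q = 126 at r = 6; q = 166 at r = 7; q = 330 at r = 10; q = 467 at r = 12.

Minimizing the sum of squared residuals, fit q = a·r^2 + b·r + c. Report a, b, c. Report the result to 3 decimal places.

a = 2.969, b = 3.569, c = -3.138

Forming MᵀM = [[34770, 3378, 354]; [3378, 354, 42]; [354, 42, 6]] and Mᵀq = [114168, 11160, 1182]ᵀ gives MᵀM·[a, b, c]ᵀ = Mᵀq.
Solving the 3×3 system (Gaussian elimination) gives a = 95/32, b = 571/160, c = -251/80.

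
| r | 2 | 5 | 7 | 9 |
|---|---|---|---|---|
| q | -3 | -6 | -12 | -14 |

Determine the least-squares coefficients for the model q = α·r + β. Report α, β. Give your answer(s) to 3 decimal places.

Normal-equation sums: Σr·r = 159, Σr = 23, Σ1 = 4.
Moment sums: Σr·q = -246, Σq = -35.
det = 159·4 − 23² = 107.
α = ((-246)·4 − 23·(-35))/107 = -179/107; β = (159·(-35) − 23·(-246))/107 = 93/107.

α = -1.673, β = 0.869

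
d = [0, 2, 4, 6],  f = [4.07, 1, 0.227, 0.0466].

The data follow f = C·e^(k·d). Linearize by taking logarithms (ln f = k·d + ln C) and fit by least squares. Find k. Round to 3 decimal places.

Linearized form: ln f = k·d + ln C. From the 4 transformed points,
Σd = 12.0000, Σ(d)² = 56.0000, Σln f = -3.1453, Σd·ln f = -24.3281.
Equations: 56.0000·k + 12.0000·ln C = -24.3281;  12.0000·k + 4·ln C = -3.1453.
Δ = 56.0000·4 − (12.0000)² = 80.0000; k = (-24.3281·4 − 12.0000·-3.1453)/80.0000 = -0.74461, ln C = (56.0000·-3.1453 − 12.0000·-24.3281)/80.0000 = 1.44750.

k = -0.745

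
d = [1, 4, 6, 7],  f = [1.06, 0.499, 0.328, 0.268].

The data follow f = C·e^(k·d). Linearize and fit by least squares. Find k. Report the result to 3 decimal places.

Linearized form: ln f = k·d + ln C. From the 4 transformed points,
AᵀA = [[102.0000, 18.0000]; [18.0000, 4]], rhs = [-18.6282, -3.0684]ᵀ  (here Σd = 18.0000, Σ(d)² = 102.0000, Σln f = -3.0684, Σd·ln f = -18.6282).
Δ = 102.0000·4 − (18.0000)² = 84.0000; k = (-18.6282·4 − 18.0000·-3.0684)/84.0000 = -0.22954, ln C = (102.0000·-3.0684 − 18.0000·-18.6282)/84.0000 = 0.26585.

k = -0.230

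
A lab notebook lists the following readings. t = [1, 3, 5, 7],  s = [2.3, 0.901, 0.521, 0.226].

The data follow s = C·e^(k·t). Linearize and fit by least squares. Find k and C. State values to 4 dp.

Taking logs, ln s = k·t + ln C, so regress ln s on t.
Sums: Σt = 16.0000, Σ(t)² = 84.0000, Σln s = -1.4106, Σt·ln s = -13.1504.
Normal system: [[84.0000, 16.0000]; [16.0000, 4]]·[k, ln C]ᵀ = [-13.1504, -1.4106]ᵀ.
Slope k = (n·Σt·ln s − Σt·Σln s)/(n·Σ(t)² − (Σt)²) = (4·-13.1504 − 16.0000·-1.4106)/80.0000 = -0.37541; ln C = (Σln s − k·Σt)/n = 1.14899, so C = exp(1.14899) = 3.15500.

k = -0.3754, C = 3.1550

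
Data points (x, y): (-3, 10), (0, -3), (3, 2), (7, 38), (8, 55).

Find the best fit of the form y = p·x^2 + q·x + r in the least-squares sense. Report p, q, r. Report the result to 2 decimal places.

p = 1.07, q = -1.38, r = -3.51

Setting ∂/∂p … = 0 gives: 6659·p + 855·q + 131·r = 5490;  855·p + 131·q + 15·r = 682;  131·p + 15·q + 5·r = 102.
(Σx^2·x^2 = 6659, Σx^2·x = 855, Σx^2 = 131, Σx·x = 131, Σx = 15, Σ1 = 5, Σx^2·y = 5490, Σx·y = 682, Σy = 102.)
Row-reducing yields p = 7146/6673, q = -9214/6673, r = -23454/6673.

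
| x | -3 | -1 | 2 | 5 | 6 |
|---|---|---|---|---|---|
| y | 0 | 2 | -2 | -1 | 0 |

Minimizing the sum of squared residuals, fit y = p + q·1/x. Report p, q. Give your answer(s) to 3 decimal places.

p = -0.422, q = -2.377

Forming AᵀA = [[5, -7/15]; [-7/15, 643/450]] and Aᵀy = [-1, -16/5]ᵀ gives AᵀA·[p, q]ᵀ = Aᵀy.
Δ = 5·(643/450) − (-7/15)² = 1039/150.
p = ((-1)·(643/450) − (-7/15)·(-16/5))/(1039/150) = -1315/3117; q = (5·(-16/5) − (-7/15)·(-1))/(1039/150) = -2470/1039.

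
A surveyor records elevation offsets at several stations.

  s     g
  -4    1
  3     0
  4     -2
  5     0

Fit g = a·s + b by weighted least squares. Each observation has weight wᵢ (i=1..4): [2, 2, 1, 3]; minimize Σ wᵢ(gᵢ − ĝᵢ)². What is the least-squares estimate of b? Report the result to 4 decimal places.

With design matrix M, MᵀWM = [[141, 17]; [17, 8]] and MᵀWg = [-16, 0]ᵀ.
Eliminating b: 8·(row 1) − 17·(row 2) gives 839·a = 8·(-16) − 17·0 = -128, so a = -128/839.
Then b = (0 − 17·(-128/839))/8 = 272/839.

b = 0.3242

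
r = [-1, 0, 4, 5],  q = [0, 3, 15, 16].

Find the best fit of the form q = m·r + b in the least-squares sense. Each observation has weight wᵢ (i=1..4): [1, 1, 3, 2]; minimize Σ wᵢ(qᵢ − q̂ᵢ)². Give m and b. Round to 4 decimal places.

m = 2.7778, b = 3.0952

Sums needed: Σwᵢ·r·r = 99, Σwᵢ·r = 21, Σwᵢ·1 = 7.
For MᵀWq: Σwᵢ·r·q = 340, Σwᵢ·q = 80.
MᵀWM·[m, b]ᵀ = MᵀWq becomes [[99, 21]; [21, 7]]·[m, b]ᵀ = [340, 80]ᵀ.
det = 99·7 − 21² = 252.
m = (340·7 − 21·80)/252 = 25/9; b = (99·80 − 21·340)/252 = 65/21.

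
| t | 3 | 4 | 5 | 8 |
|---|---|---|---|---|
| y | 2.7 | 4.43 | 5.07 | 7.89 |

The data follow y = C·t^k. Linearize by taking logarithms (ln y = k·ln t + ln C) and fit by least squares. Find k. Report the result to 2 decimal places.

Let Y = ln y. Fitting Y = k·ln t + ln C by least squares:
AᵀA = [[10.0431, 6.1738]; [6.1738, 4]], rhs = [10.0625, 6.1706]ᵀ  (here Σln t = 6.1738, Σ(ln t)² = 10.0431, Σln y = 6.1706, Σln t·ln y = 10.0625).
Δ = 10.0431·4 − (6.1738)² = 2.0569; k = (10.0625·4 − 6.1738·6.1706)/2.0569 = 1.04729, ln C = (10.0431·6.1706 − 6.1738·10.0625)/2.0569 = -0.07379.

k = 1.05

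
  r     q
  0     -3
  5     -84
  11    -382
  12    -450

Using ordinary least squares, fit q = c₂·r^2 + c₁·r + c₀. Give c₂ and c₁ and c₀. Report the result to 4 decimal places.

Entries of XᵀX: Σr^2·r^2 = 36002, Σr^2·r = 3184, Σr^2 = 290, Σr·r = 290, Σr = 28, Σ1 = 4.
And Σr^2·q = -113122, Σr·q = -10022, Σq = -919.
Normal equations: [[36002, 3184, 290]; [3184, 290, 28]; [290, 28, 4]]·[c₂, c₁, c₀]ᵀ = [-113122, -10022, -919]ᵀ.
Row-reducing yields c₂ = -76259/25374, c₁ = -16300/12687, c₀ = -24233/8458.

c₂ = -3.0054, c₁ = -1.2848, c₀ = -2.8651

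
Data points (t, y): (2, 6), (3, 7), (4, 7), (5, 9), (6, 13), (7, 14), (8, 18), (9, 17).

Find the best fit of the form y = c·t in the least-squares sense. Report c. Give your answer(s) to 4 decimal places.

With design matrix A, AᵀA = [[284]] and Aᵀy = [579]ᵀ.
Hence c = 579 / 284 ≈ 2.03873.

c = 2.0387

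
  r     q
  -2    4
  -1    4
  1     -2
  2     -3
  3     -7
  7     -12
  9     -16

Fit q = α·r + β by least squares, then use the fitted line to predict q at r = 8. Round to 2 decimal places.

q̂ = -14.45

XᵀX·[α, β]ᵀ = Xᵀq reads: 149·α + 19·β = -269;  19·α + 7·β = -32.
(Σr·r = 149, Σr = 19, Σ1 = 7, Σr·q = -269, Σq = -32.)
Eliminating β: 7·(row 1) − 19·(row 2) gives 682·α = 7·(-269) − 19·(-32) = -1275, so α = -1275/682.
Then β = ((-32) − 19·(-1275/682))/7 = 343/682.
At r = 8: q̂ = (-1275/682)·(8) + (343/682)·(1) = -9857/682.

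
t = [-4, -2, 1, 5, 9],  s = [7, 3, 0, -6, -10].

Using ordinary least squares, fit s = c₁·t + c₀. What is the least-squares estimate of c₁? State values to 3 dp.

c₁ = -1.292

Setting ∂/∂c₁ … = 0 gives: 127·c₁ + 9·c₀ = -154;  9·c₁ + 5·c₀ = -6.
(Σt·t = 127, Σt = 9, Σ1 = 5, Σt·s = -154, Σs = -6.)
det = 127·5 − 9² = 554.
c₁ = ((-154)·5 − 9·(-6))/554 = -358/277; c₀ = (127·(-6) − 9·(-154))/554 = 312/277.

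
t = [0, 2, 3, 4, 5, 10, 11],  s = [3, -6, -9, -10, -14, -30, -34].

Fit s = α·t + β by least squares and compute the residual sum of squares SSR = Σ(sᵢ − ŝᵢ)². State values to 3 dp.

Forming MᵀM = [[275, 35]; [35, 7]] and Mᵀs = [-823, -100]ᵀ gives MᵀM·[α, β]ᵀ = Mᵀs.
Eliminating β: 7·(row 1) − 35·(row 2) gives 700·α = 7·(-823) − 35·(-100) = -2261, so α = -323/100.
Then β = ((-100) − 35·(-323/100))/7 = 261/140.
Residuals: 159/140, -983/700, -411/350, 739/700, 2/7, 61/140, -117/350; SSR = 4297/700.

SSR = 6.139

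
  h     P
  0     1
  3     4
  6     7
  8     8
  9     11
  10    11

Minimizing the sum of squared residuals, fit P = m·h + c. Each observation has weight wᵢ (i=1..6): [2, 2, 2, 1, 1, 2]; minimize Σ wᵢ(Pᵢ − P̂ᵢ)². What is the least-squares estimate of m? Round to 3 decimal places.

AᵀWA·[m, c]ᵀ = AᵀWP reads: 435·m + 55·c = 491;  55·m + 10·c = 65.
Determinant 435·10 − 55² = 1325.
m = (491·10 − 55·65)/1325 = 267/265; c = (435·65 − 55·491)/1325 = 254/265.

m = 1.008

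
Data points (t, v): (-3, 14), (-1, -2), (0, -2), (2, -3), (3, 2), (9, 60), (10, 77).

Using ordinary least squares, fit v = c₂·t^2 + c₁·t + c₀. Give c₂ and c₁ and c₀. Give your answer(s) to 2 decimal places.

c₂ = 1.00, c₁ = -2.04, c₀ = -2.44

Entries of MᵀM: Σt^2·t^2 = 16740, Σt^2·t = 1736, Σt^2 = 204, Σt·t = 204, Σt = 20, Σ1 = 7.
For Mᵀv: Σt^2·v = 12690, Σt·v = 1270, Σv = 146.
Normal equations: [[16740, 1736, 204]; [1736, 204, 20]; [204, 20, 7]]·[c₂, c₁, c₀]ᵀ = [12690, 1270, 146]ᵀ.
Inverting the 3×3 Gram matrix, [c₂, c₁, c₀]ᵀ = [223383/223618, -455397/223618, -272426/111809]ᵀ.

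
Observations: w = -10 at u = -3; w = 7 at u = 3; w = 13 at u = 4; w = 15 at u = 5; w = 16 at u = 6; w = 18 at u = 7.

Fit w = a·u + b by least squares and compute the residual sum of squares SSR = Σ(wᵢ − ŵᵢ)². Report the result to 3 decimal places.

SSR = 10.200

Setting ∂/∂a … = 0 gives: 144·a + 22·b = 400;  22·a + 6·b = 59.
det = 144·6 − 22² = 380.
a = (400·6 − 22·59)/380 = 29/10; b = (144·59 − 22·400)/380 = -4/5.
Residuals: -1/2, -9/10, 11/5, 13/10, -3/5, -3/2; SSR = 51/5.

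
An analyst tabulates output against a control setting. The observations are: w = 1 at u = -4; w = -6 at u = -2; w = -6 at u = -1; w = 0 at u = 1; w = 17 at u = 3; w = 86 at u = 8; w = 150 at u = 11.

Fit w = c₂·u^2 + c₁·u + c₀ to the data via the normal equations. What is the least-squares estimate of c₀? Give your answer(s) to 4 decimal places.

Setting ∂/∂c₂ … = 0 gives: 19092·c₂ + 1798·c₁ + 216·c₀ = 23793;  1798·c₂ + 216·c₁ + 16·c₀ = 2403;  216·c₂ + 16·c₁ + 7·c₀ = 242.
(Σu^2·u^2 = 19092, Σu^2·u = 1798, Σu^2 = 216, Σu·u = 216, Σu = 16, Σ1 = 7, Σu^2·w = 23793, Σu·w = 2403, Σw = 242.)
Solving the 3×3 system (Gaussian elimination) gives c₂ = 164351/168182, c₁ = 539223/168182, c₀ = -244810/84091.

c₀ = -2.9113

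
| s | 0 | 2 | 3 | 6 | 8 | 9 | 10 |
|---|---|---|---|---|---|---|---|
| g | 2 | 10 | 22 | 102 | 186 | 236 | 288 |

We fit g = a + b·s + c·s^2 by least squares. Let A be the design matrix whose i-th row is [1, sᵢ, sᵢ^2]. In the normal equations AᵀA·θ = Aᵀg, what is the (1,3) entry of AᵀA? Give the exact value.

294

Row 1 ↔ basis 1, column 3 ↔ basis s^2, so (AᵀA)_{1,3} = Σᵢ s^2 = (1)·(0) + (1)·(4) + (1)·(9) + (1)·(36) + (1)·(64) + (1)·(81) + (1)·(100) = 294.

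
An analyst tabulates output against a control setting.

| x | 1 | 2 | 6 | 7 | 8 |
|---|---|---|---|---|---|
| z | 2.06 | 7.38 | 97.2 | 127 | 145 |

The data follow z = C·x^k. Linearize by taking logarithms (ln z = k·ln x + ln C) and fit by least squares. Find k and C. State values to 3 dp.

With ln zᵢ as the transformed response and ln xᵢ as the regressor:
Sums: Σln x = 6.5103, Σ(ln x)² = 11.8015, Σln z = 17.1192, Σln x·ln z = 29.3611.
Normal system: [[11.8015, 6.5103]; [6.5103, 5]]·[k, ln C]ᵀ = [29.3611, 17.1192]ᵀ.
Δ = 11.8015·5 − (6.5103)² = 16.6240; k = (29.3611·5 − 6.5103·17.1192)/16.6240 = 2.12676, ln C = (11.8015·17.1192 − 6.5103·29.3611)/16.6240 = 0.65469, so C = exp(0.65469) = 1.92454.

k = 2.127, C = 1.925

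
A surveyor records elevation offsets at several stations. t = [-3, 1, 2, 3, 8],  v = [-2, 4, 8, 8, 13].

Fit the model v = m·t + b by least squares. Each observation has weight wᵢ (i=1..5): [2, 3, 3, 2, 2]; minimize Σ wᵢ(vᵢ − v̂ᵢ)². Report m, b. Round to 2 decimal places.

m = 1.37, b = 3.31

Normal-equation sums: Σwᵢ·t·t = 179, Σwᵢ·t = 25, Σwᵢ·1 = 12.
And Σwᵢ·t·v = 328, Σwᵢ·v = 74.
Normal equations: [[179, 25]; [25, 12]]·[m, b]ᵀ = [328, 74]ᵀ.
Determinant 179·12 − 25² = 1523.
m = (328·12 − 25·74)/1523 = 2086/1523; b = (179·74 − 25·328)/1523 = 5046/1523.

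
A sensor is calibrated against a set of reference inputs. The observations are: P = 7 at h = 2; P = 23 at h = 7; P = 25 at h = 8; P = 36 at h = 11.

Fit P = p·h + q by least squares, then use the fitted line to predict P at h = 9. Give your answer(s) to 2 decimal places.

P̂ = 29.13

Entries of AᵀA: Σh·h = 238, Σh = 28, Σ1 = 4.
Right-hand side: Σh·P = 771, ΣP = 91.
Eliminating q: 4·(row 1) − 28·(row 2) gives 168·p = 4·771 − 28·91 = 536, so p = 67/21.
Then q = (91 − 28·(67/21))/4 = 5/12.
At h = 9: P̂ = (67/21)·(9) + (5/12)·(1) = 2447/84.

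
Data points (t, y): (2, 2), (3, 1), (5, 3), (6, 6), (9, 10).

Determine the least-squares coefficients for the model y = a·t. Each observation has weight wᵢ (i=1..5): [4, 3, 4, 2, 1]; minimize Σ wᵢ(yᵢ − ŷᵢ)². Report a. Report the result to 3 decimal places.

Setting ∂/∂a … = 0 gives: 296·a = 247.
a = 247/296 = 0.834459.

a = 0.834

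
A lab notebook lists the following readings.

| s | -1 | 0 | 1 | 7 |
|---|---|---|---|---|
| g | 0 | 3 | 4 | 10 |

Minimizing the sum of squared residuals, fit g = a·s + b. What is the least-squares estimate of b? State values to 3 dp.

Entries of AᵀA: Σs·s = 51, Σs = 7, Σ1 = 4.
And Σs·g = 74, Σg = 17.
Δ = 51·4 − 7² = 155.
a = (74·4 − 7·17)/155 = 177/155; b = (51·17 − 7·74)/155 = 349/155.

b = 2.252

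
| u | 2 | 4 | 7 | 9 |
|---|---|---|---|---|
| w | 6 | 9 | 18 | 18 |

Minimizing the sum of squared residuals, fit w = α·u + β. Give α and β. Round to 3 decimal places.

α = 1.914, β = 2.224

Compute the Gram sums: Σu·u = 150, Σu = 22, Σ1 = 4.
And Σu·w = 336, Σw = 51.
So MᵀM·[α, β]ᵀ = Mᵀw: [[150, 22]; [22, 4]]·[α, β]ᵀ = [336, 51]ᵀ.
Eliminating β: 4·(row 1) − 22·(row 2) gives 116·α = 4·336 − 22·51 = 222, so α = 111/58.
Then β = (51 − 22·(111/58))/4 = 129/58.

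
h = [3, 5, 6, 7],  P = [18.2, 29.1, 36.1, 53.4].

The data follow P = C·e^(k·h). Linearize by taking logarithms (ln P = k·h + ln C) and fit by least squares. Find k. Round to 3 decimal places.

k = 0.261

Linearized form: ln P = k·h + ln C. From the 4 transformed points,
AᵀA = [[119.0000, 21.0000]; [21.0000, 4]], rhs = [74.9204, 13.8363]ᵀ  (here Σh = 21.0000, Σ(h)² = 119.0000, Σln P = 13.8363, Σh·ln P = 74.9204).
Solving (det = 35.0000): k = 0.26057, ln C = 2.09106.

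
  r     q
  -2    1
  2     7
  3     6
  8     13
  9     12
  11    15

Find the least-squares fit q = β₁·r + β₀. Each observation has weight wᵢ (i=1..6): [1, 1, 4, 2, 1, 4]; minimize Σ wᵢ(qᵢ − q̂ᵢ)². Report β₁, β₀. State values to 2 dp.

Normal-equation sums: Σwᵢ·r·r = 737, Σwᵢ·r = 81, Σwᵢ·1 = 13.
Right-hand side: Σwᵢ·r·q = 1060, Σwᵢ·q = 130.
Eliminating β₀: 13·(row 1) − 81·(row 2) gives 3020·β₁ = 13·1060 − 81·130 = 3250, so β₁ = 325/302.
Then β₀ = (130 − 81·(325/302))/13 = 995/302.

β₁ = 1.08, β₀ = 3.29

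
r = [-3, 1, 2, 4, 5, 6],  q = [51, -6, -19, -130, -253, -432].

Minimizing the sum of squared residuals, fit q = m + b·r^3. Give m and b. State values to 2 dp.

From the data, Σ1 = 6, Σr^3 = 387, Σr^3·r^3 = 67171.
And Σq = -789, Σr^3·q = -134792.
det = 6·67171 − 387² = 253257.
m = ((-789)·67171 − 387·(-134792))/253257 = -277805/84419; b = (6·(-134792) − 387·(-789))/253257 = -167803/84419.

m = -3.29, b = -1.99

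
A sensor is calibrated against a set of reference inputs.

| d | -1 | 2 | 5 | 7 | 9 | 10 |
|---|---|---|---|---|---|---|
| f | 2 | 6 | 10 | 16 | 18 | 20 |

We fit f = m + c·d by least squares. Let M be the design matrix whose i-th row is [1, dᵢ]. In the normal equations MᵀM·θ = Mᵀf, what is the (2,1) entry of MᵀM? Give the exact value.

32

Row 2 ↔ basis d, column 1 ↔ basis 1, so (MᵀM)_{2,1} = Σᵢ d = (-1)·(1) + (2)·(1) + (5)·(1) + (7)·(1) + (9)·(1) + (10)·(1) = 32.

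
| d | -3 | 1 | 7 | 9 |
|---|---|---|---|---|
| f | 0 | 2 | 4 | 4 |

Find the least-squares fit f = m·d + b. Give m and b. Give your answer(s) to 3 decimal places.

Normal-equation sums: Σd·d = 140, Σd = 14, Σ1 = 4.
And Σd·f = 66, Σf = 10.
XᵀX·[m, b]ᵀ = Xᵀf becomes [[140, 14]; [14, 4]]·[m, b]ᵀ = [66, 10]ᵀ.
Determinant 140·4 − 14² = 364.
m = (66·4 − 14·10)/364 = 31/91; b = (140·10 − 14·66)/364 = 17/13.

m = 0.341, b = 1.308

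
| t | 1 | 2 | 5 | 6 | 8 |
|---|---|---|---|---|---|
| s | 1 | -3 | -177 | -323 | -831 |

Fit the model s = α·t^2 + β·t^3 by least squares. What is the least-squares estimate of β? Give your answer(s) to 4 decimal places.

β = -1.9881

Entries of MᵀM: Σt^2·t^2 = 6034, Σt^2·t^3 = 43702, Σt^3·t^3 = 324490.
For Mᵀs: Σt^2·s = -69248, Σt^3·s = -517388.
MᵀM·[α, β]ᵀ = Mᵀs becomes [[6034, 43702]; [43702, 324490]]·[α, β]ᵀ = [-69248, -517388]ᵀ.
Determinant 6034·324490 − 43702² = 48107856.
α = ((-69248)·324490 − 43702·(-517388))/48107856 = 5858619/2004494; β = (6034·(-517388) − 43702·(-69248))/48107856 = -3985129/2004494.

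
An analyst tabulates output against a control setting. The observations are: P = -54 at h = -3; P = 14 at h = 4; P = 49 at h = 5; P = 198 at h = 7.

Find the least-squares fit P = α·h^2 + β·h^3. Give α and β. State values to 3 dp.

α = -3.093, β = 1.017

The normal system AᵀA·[α, β]ᵀ = AᵀP is [[3363, 20713]; [20713, 138099]]·[α, β]ᵀ = [10665, 76393]ᵀ.
Eliminating β: 138099·(row 1) − 20713·(row 2) gives 35398568·α = 138099·10665 − 20713·76393 = -109502374, so α = -54751187/17699284.
Then β = (76393 − 20713·(-54751187/17699284))/138099 = 18002757/17699284.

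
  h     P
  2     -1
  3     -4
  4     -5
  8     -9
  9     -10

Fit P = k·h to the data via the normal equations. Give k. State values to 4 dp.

Compute the Gram sums: Σh·h = 174.
For AᵀP: Σh·P = -196.
So AᵀA·[k]ᵀ = AᵀP: [[174]]·[k]ᵀ = [-196]ᵀ.
k = (-196)/174 = -1.12644.

k = -1.1264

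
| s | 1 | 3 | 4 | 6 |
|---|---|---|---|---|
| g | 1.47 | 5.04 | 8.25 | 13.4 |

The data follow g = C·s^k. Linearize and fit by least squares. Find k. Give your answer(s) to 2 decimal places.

k = 1.23

Let Y = ln g. Fitting Y = k·ln s + ln C by least squares:
Σln s = 4.2767, Σ(ln s)² = 6.3392, Σln g = 6.7081, Σln s·ln g = 9.3524.
Equations: 6.3392·k + 4.2767·ln C = 9.3524;  4.2767·k + 4·ln C = 6.7081.
Slope k = (n·Σln s·ln g − Σln s·Σln g)/(n·Σ(ln s)² − (Σln s)²) = (4·9.3524 − 4.2767·6.7081)/7.0668 = 1.23408; ln C = (Σln g − k·Σln s)/n = 0.35760.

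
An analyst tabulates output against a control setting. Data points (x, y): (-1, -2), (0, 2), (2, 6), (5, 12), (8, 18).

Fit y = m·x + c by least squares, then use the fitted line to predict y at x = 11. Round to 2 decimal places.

Normal-equation sums: Σx·x = 94, Σx = 14, Σ1 = 5.
For Aᵀy: Σx·y = 218, Σy = 36.
AᵀA·[m, c]ᵀ = Aᵀy becomes [[94, 14]; [14, 5]]·[m, c]ᵀ = [218, 36]ᵀ.
Determinant 94·5 − 14² = 274.
m = (218·5 − 14·36)/274 = 293/137; c = (94·36 − 14·218)/274 = 166/137.
At x = 11: ŷ = (293/137)·(11) + (166/137)·(1) = 3389/137.

ŷ = 24.74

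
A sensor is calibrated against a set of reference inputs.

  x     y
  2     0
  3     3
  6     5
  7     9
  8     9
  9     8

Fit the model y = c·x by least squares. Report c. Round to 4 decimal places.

The normal equations are: 243·c = 246.
(Σx·x = 243, Σx·y = 246.)
c = 246/243 = 1.01235.

c = 1.0123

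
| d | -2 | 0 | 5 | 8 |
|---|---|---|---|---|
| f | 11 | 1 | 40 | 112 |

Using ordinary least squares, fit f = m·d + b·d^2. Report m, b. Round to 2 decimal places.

m = -1.73, b = 1.96

Entries of MᵀM: Σd·d = 93, Σd·d^2 = 629, Σd^2·d^2 = 4737.
For Mᵀf: Σd·f = 1074, Σd^2·f = 8212.
MᵀM·[m, b]ᵀ = Mᵀf becomes [[93, 629]; [629, 4737]]·[m, b]ᵀ = [1074, 8212]ᵀ.
Determinant 93·4737 − 629² = 44900.
m = (1074·4737 − 629·8212)/44900 = -7781/4490; b = (93·8212 − 629·1074)/44900 = 8817/4490.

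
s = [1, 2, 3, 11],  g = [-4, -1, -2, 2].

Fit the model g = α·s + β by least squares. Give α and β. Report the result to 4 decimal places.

α = 0.4980, β = -3.3665

The normal equations are: 135·α + 17·β = 10;  17·α + 4·β = -5.
det = 135·4 − 17² = 251.
α = (10·4 − 17·(-5))/251 = 125/251; β = (135·(-5) − 17·10)/251 = -845/251.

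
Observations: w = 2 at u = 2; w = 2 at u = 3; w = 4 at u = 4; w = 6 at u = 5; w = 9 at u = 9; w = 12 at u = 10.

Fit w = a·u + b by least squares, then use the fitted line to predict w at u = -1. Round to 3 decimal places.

ŵ = -2.003

With design matrix M, MᵀM = [[235, 33]; [33, 6]] and Mᵀw = [257, 35]ᵀ.
Δ = 235·6 − 33² = 321.
a = (257·6 − 33·35)/321 = 129/107; b = (235·35 − 33·257)/321 = -256/321.
At u = -1: ŵ = (129/107)·(-1) + (-256/321)·(1) = -643/321.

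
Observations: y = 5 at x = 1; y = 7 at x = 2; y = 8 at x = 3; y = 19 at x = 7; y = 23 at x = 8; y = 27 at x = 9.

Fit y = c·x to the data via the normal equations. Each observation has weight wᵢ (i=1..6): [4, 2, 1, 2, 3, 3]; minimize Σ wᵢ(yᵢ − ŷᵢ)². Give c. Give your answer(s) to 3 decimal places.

Normal-equation sums: Σwᵢ·x·x = 554.
And Σwᵢ·x·y = 1619.
Hence c = 1619 / 554 ≈ 2.92238.

c = 2.922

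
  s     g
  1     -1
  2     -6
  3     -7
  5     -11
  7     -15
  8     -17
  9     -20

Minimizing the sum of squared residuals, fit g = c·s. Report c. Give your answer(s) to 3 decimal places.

c = -2.189

With design matrix A, AᵀA = [[233]] and Aᵀg = [-510]ᵀ.
Hence c = -510 / 233 ≈ -2.18884.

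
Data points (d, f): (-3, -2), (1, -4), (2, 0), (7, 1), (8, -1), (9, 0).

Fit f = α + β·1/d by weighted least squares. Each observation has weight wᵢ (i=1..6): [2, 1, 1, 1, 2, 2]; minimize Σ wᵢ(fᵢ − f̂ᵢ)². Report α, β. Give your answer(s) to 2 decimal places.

α = -0.84, β = -1.01

Sums needed: Σwᵢ·1 = 9, Σwᵢ·1/d = 365/252, Σwᵢ·1/d·1/d = 196681/127008.
And Σwᵢ·f = -9, Σwᵢ·1/d·f = -233/84.
Normal equations: [[9, 365/252]; [365/252, 196681/127008]]·[α, β]ᵀ = [-9, -233/84]ᵀ.
Eliminating β: (196681/127008)·(row 1) − (365/252)·(row 2) gives (1503679/127008)·α = (196681/127008)·(-9) − (365/252)·(-233/84) = -419953/42336, so α = -1259859/1503679.
Then β = ((-233/84) − (365/252)·(-1259859/1503679))/(196681/127008) = -1515024/1503679.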